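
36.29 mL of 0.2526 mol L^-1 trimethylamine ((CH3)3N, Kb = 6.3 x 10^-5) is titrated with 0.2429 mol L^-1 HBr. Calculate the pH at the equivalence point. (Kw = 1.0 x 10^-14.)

5.35

n((CH3)3N) = 0.2526 x 0.03629 = 0.009167 mol; V(HBr) at equivalence = 0.009167/0.2429 = 0.03774 L.
At equivalence the base is fully converted to (CH3)3NH+; total volume = 0.07403 L, so [(CH3)3NH+] = 0.009167/0.07403 = 0.1238 M.
Ka((CH3)3NH+) = Kw/Kb = 1.0e-14 / 6.3 x 10^-5 = 1.59e-10.
[H^+] = sqrt(Ka x [(CH3)3NH+]) = sqrt(1.59e-10 x 0.1238) = 4.43e-6 M.
pH = -log(4.43e-6) = 5.35.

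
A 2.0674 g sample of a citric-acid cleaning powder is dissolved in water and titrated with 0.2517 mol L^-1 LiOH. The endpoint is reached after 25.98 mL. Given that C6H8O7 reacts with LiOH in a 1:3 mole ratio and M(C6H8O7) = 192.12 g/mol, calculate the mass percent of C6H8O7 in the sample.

20.3%

n(LiOH) = 0.2517 x 0.02598 = 0.006539 mol.
n(C6H8O7) = 0.006539 / 3 = 0.002180 mol.
mass of C6H8O7 = 0.002180 x 192.12 = 0.4188 g.
% purity = 0.4188 / 2.0674 x 100 = 20.3%.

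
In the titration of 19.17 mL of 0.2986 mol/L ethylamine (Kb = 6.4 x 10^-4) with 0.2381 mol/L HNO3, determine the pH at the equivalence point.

n(C2H5NH2) = 0.2986 x 0.01917 = 0.005724 mol; V(HNO3) at equivalence = 0.005724/0.2381 = 0.02404 L.
At equivalence the base is fully converted to C2H5NH3+; total volume = 0.04321 L, so [C2H5NH3+] = 0.005724/0.04321 = 0.1325 M.
Ka(C2H5NH3+) = Kw/Kb = 1.0e-14 / 6.4 x 10^-4 = 1.56e-11.
[H^+] = sqrt(Ka x [C2H5NH3+]) = sqrt(1.56e-11 x 0.1325) = 1.44e-6 M.
pH = -log(1.44e-6) = 5.84.

5.84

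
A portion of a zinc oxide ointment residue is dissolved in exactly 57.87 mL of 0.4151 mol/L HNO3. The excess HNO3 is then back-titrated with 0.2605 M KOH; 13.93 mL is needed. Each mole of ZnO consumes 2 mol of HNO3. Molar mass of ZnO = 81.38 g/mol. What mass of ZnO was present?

Total n(HNO3) added = 0.4151 x 0.05787 = 0.02402 mol.
n(KOH) used = 0.2605 x 0.01393 = 0.003629 mol, which equals the excess n(HNO3).
So n(HNO3) consumed by the sample = 0.02402 - 0.003629 = 0.02039 mol.
n(ZnO) = 0.02039 / 2 = 0.01020 mol.
mass = 0.01020 mol x 81.38 g/mol = 0.830 g.

0.830 g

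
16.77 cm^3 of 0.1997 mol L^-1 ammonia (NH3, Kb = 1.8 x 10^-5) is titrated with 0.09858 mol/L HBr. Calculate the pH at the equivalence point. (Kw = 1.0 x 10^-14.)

n(NH3) = 0.1997 x 0.01677 = 0.003349 mol; V(HBr) at equivalence = 0.003349/0.09858 = 0.03397 L.
At equivalence the base is fully converted to NH4+; total volume = 0.05074 L, so [NH4+] = 0.003349/0.05074 = 0.06600 M.
Ka(NH4+) = Kw/Kb = 1.0e-14 / 1.8 x 10^-5 = 5.56e-10.
[H^+] = sqrt(Ka x [NH4+]) = sqrt(5.56e-10 x 0.06600) = 6.06e-6 M.
pH = -log(6.06e-6) = 5.22.

5.22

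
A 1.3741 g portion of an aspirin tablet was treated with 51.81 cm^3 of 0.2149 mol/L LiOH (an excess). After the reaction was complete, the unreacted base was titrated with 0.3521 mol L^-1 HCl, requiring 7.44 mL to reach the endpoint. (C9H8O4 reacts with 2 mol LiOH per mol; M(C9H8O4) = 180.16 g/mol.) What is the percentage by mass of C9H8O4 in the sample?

55.8%

Total n(LiOH) added = 0.2149 x 0.05181 = 0.01113 mol.
n(HCl) used = 0.3521 x 0.007440 = 0.002620 mol, which equals the excess n(LiOH).
So n(LiOH) consumed by the sample = 0.01113 - 0.002620 = 0.008514 mol.
n(C9H8O4) = 0.008514 / 2 = 0.004257 mol.
mass C9H8O4 = 0.004257 x 180.16 = 0.7670 g, so %C9H8O4 = 0.7670/1.3741 x 100 = 55.8%.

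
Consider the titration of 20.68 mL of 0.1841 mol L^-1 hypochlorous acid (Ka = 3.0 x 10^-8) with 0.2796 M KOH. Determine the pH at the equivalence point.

10.28

n(HClO) = 0.1841 x 0.02068 = 0.003807 mol; V(KOH) at equivalence = 0.003807/0.2796 = 0.01362 L.
At equivalence all the acid is converted to ClO-; total volume = 0.02068 + 0.01362 = 0.03430 L, so [ClO-] = 0.003807/0.03430 = 0.1110 M.
Kb = Kw/Ka = 1.0e-14 / 3.0 x 10^-8 = 3.33e-7.
[OH^-] = sqrt(Kb x [ClO-]) = sqrt(3.33e-7 x 0.1110) = 0.000192 M.
pOH = 3.72, so pH = 14.00 - 3.72 = 10.28.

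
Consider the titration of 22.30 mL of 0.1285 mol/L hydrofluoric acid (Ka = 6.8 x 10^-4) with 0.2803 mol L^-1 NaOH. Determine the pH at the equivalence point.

n(HF) = 0.1285 x 0.02230 = 0.002866 mol; V(NaOH) at equivalence = 0.002866/0.2803 = 0.01022 L.
At equivalence all the acid is converted to F-; total volume = 0.02230 + 0.01022 = 0.03252 L, so [F-] = 0.002866/0.03252 = 0.08811 M.
Kb = Kw/Ka = 1.0e-14 / 6.8 x 10^-4 = 1.47e-11.
[OH^-] = sqrt(Kb x [F-]) = sqrt(1.47e-11 x 0.08811) = 1.14e-6 M.
pOH = 5.94, so pH = 14.00 - 5.94 = 8.06.

8.06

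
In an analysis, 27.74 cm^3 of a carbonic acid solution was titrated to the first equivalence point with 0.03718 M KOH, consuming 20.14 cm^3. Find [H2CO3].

n(KOH) = 0.03718 x 0.02014 = 0.0007488 mol.
At the first equivalence point, 1 mol OH^- react per mol H2CO3, so n(H2CO3) = 0.0007488 / 1 = 0.0007488 mol.
[H2CO3] = 0.0007488 / 0.02774 L = 0.0270 M.

0.0270 M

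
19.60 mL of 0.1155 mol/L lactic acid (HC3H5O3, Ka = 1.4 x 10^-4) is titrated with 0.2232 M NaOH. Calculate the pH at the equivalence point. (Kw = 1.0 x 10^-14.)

n(HC3H5O3) = 0.1155 x 0.01960 = 0.002264 mol; V(NaOH) at equivalence = 0.002264/0.2232 = 0.01014 L.
At equivalence all the acid is converted to C3H5O3-; total volume = 0.01960 + 0.01014 = 0.02974 L, so [C3H5O3-] = 0.002264/0.02974 = 0.07611 M.
Kb = Kw/Ka = 1.0e-14 / 1.4 x 10^-4 = 7.14e-11.
[OH^-] = sqrt(Kb x [C3H5O3-]) = sqrt(7.14e-11 x 0.07611) = 2.33e-6 M.
pOH = 5.63, so pH = 14.00 - 5.63 = 8.37.

8.37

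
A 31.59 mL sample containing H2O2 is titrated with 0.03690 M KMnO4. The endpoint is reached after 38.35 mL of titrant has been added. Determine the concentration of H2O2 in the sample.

n(KMnO4) = 0.03690 x 0.03835 = 0.001415 mol.
From the balanced equation, 2 mol KMnO4 reacts with 5 mol H2O2, so n(H2O2) = 0.001415 x 5/2 = 0.003538 mol.
[H2O2] = 0.003538 / 0.03159 L = 0.112 M.

0.112 M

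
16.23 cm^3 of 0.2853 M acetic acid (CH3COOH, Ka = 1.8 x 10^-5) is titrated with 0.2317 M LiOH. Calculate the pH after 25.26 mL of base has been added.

n(acid) = 0.2853 x 0.01623 = 0.004630 mol; n(LiOH) added = 0.2317 x 0.02526 = 0.005853 mol.
Base is in excess by 0.005853 - 0.004630 = 0.001222 mol in a total volume of 0.04149 L.
[OH^-] = 0.001222/0.04149 = 0.02946 M, so pOH = 1.53 and pH = 14.00 - 1.53 = 12.47.

12.47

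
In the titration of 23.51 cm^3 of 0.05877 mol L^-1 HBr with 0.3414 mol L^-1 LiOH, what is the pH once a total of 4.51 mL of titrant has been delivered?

n(acid) = 0.05877 x 0.02351 = 0.001382 mol; n(LiOH) added = 0.3414 x 0.004510 = 0.001540 mol.
Base is in excess by 0.001540 - 0.001382 = 0.0001580 mol in a total volume of 0.02802 L.
[OH^-] = 0.0001580/0.02802 = 0.005640 M, so pOH = 2.25 and pH = 14.00 - 2.25 = 11.75.

11.75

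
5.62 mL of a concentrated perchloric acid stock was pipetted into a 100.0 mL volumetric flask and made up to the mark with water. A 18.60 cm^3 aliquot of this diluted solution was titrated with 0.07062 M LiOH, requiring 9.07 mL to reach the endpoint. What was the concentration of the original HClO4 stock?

0.613 M

n(LiOH) = 0.07062 x 0.009070 = 0.0006405 mol.
n(HClO4) in the aliquot = 0.0006405 mol.
[diluted HClO4] = 0.0006405 / 0.01860 = 0.03444 M.
Dilution factor = 100.0/5.620 = 17.79, so [stock] = 0.03444 x 17.79 = 0.613 M.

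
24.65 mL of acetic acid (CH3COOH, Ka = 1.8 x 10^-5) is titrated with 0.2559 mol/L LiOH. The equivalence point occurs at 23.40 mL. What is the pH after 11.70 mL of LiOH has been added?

11.70 mL is exactly half the equivalence volume (23.40/2), i.e. the half-equivalence point.
There, n(HA) = n(A^-), so pH = pKa = -log(1.8 x 10^-5) = 4.74.

4.74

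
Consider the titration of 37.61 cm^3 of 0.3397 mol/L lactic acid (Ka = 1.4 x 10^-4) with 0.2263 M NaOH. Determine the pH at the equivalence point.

n(HC3H5O3) = 0.3397 x 0.03761 = 0.01278 mol; V(NaOH) at equivalence = 0.01278/0.2263 = 0.05646 L.
At equivalence all the acid is converted to C3H5O3-; total volume = 0.03761 + 0.05646 = 0.09407 L, so [C3H5O3-] = 0.01278/0.09407 = 0.1358 M.
Kb = Kw/Ka = 1.0e-14 / 1.4 x 10^-4 = 7.14e-11.
[OH^-] = sqrt(Kb x [C3H5O3-]) = sqrt(7.14e-11 x 0.1358) = 3.11e-6 M.
pOH = 5.51, so pH = 14.00 - 5.51 = 8.49.

8.49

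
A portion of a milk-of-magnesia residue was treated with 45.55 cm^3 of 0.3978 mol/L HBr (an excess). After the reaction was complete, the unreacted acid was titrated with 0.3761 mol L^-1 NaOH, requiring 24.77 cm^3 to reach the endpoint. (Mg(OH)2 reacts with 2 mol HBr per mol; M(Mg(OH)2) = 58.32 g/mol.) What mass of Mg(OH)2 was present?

0.257 g

Total n(HBr) added = 0.3978 x 0.04555 = 0.01812 mol.
n(NaOH) used = 0.3761 x 0.02477 = 0.009316 mol, which equals the excess n(HBr).
So n(HBr) consumed by the sample = 0.01812 - 0.009316 = 0.008804 mol.
n(Mg(OH)2) = 0.008804 / 2 = 0.004402 mol.
mass = 0.004402 mol x 58.32 g/mol = 0.257 g.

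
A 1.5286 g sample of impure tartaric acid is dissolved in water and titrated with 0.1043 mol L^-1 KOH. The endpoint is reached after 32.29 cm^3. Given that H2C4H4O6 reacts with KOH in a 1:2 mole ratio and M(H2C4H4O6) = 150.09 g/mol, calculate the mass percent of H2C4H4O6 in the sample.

16.5%

n(KOH) = 0.1043 x 0.03229 = 0.003368 mol.
n(H2C4H4O6) = 0.003368 / 2 = 0.001684 mol.
mass of H2C4H4O6 = 0.001684 x 150.09 = 0.2527 g.
% purity = 0.2527 / 1.5286 x 100 = 16.5%.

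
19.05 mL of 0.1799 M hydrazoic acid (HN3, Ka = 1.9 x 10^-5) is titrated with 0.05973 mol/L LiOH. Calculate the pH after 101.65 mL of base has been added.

12.34

n(acid) = 0.1799 x 0.01905 = 0.003427 mol; n(LiOH) added = 0.05973 x 0.1017 = 0.006072 mol.
Base is in excess by 0.006072 - 0.003427 = 0.002644 mol in a total volume of 0.1207 L.
[OH^-] = 0.002644/0.1207 = 0.02191 M, so pOH = 1.66 and pH = 14.00 - 1.66 = 12.34.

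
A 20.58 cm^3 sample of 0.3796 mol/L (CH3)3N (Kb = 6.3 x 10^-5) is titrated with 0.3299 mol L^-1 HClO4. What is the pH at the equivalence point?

5.28

n((CH3)3N) = 0.3796 x 0.02058 = 0.007812 mol; V(HClO4) at equivalence = 0.007812/0.3299 = 0.02368 L.
At equivalence the base is fully converted to (CH3)3NH+; total volume = 0.04426 L, so [(CH3)3NH+] = 0.007812/0.04426 = 0.1765 M.
Ka((CH3)3NH+) = Kw/Kb = 1.0e-14 / 6.3 x 10^-5 = 1.59e-10.
[H^+] = sqrt(Ka x [(CH3)3NH+]) = sqrt(1.59e-10 x 0.1765) = 5.29e-6 M.
pH = -log(5.29e-6) = 5.28.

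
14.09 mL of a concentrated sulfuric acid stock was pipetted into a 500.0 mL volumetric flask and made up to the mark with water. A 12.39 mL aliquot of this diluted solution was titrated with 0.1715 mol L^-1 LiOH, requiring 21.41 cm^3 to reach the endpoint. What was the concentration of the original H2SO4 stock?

5.26 M

n(LiOH) = 0.1715 x 0.02141 = 0.003672 mol.
n(H2SO4) in the aliquot = 0.003672 x 1/2 = 0.001836 mol.
[diluted H2SO4] = 0.001836 / 0.01239 = 0.1482 M.
Dilution factor = 500.0/14.09 = 35.49, so [stock] = 0.1482 x 35.49 = 5.26 M.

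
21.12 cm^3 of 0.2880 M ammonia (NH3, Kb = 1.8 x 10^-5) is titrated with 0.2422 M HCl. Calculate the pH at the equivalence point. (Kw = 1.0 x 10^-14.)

5.07

n(NH3) = 0.2880 x 0.02112 = 0.006083 mol; V(HCl) at equivalence = 0.006083/0.2422 = 0.02511 L.
At equivalence the base is fully converted to NH4+; total volume = 0.04623 L, so [NH4+] = 0.006083/0.04623 = 0.1316 M.
Ka(NH4+) = Kw/Kb = 1.0e-14 / 1.8 x 10^-5 = 5.56e-10.
[H^+] = sqrt(Ka x [NH4+]) = sqrt(5.56e-10 x 0.1316) = 8.55e-6 M.
pH = -log(8.55e-6) = 5.07.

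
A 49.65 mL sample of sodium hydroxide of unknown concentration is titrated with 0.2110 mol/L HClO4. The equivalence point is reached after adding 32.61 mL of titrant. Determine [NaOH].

n(HClO4) delivered = 0.2110 x 0.03261 = 0.006881 mol.
For a 1:1 reaction, n(NaOH) = 0.006881 mol.
[NaOH] = 0.006881 mol / 0.04965 L = 0.139 M.

0.139 M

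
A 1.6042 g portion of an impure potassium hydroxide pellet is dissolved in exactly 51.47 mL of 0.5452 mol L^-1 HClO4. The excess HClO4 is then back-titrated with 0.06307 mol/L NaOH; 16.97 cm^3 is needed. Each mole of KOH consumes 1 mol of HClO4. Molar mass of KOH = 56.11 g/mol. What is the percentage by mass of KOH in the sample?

94.4%

Total n(HClO4) added = 0.5452 x 0.05147 = 0.02806 mol.
n(NaOH) used = 0.06307 x 0.01697 = 0.001070 mol, which equals the excess n(HClO4).
So n(HClO4) consumed by the sample = 0.02806 - 0.001070 = 0.02699 mol.
n(KOH) = 0.02699 / 1 = 0.02699 mol.
mass KOH = 0.02699 x 56.11 = 1.514 g, so %KOH = 1.514/1.6042 x 100 = 94.4%.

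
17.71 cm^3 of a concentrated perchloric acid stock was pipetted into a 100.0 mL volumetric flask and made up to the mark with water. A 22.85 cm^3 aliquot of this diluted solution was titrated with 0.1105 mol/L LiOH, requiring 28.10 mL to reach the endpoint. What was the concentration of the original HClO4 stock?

0.767 M

n(LiOH) = 0.1105 x 0.02810 = 0.003105 mol.
n(HClO4) in the aliquot = 0.003105 mol.
[diluted HClO4] = 0.003105 / 0.02285 = 0.1359 M.
Dilution factor = 100.0/17.71 = 5.647, so [stock] = 0.1359 x 5.647 = 0.767 M.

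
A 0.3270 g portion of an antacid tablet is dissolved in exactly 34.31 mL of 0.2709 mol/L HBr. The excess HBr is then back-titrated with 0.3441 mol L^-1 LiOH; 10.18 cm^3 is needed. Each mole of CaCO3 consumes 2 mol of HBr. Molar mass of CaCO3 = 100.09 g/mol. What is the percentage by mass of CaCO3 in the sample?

Total n(HBr) added = 0.2709 x 0.03431 = 0.009295 mol.
n(LiOH) used = 0.3441 x 0.01018 = 0.003503 mol, which equals the excess n(HBr).
So n(HBr) consumed by the sample = 0.009295 - 0.003503 = 0.005792 mol.
n(CaCO3) = 0.005792 / 2 = 0.002896 mol.
mass CaCO3 = 0.002896 x 100.09 = 0.2898 g, so %CaCO3 = 0.2898/0.3270 x 100 = 88.6%.

88.6%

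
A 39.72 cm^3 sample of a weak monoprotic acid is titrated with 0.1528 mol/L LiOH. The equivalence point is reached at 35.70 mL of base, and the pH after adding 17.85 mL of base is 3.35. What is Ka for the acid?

17.85 mL is half of the equivalence volume, so this is the half-equivalence point where [HA] = [A^-].
At half-equivalence pH = pKa, so pKa = 3.35.
Ka = 10^(-3.35) = 4.5 x 10^-4.

4.5 x 10^-4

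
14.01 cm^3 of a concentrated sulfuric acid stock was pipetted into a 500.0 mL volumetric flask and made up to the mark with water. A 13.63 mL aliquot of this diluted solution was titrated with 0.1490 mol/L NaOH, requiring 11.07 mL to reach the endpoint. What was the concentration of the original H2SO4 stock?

2.16 M

n(NaOH) = 0.1490 x 0.01107 = 0.001649 mol.
n(H2SO4) in the aliquot = 0.001649 x 1/2 = 0.0008247 mol.
[diluted H2SO4] = 0.0008247 / 0.01363 = 0.06051 M.
Dilution factor = 500.0/14.01 = 35.69, so [stock] = 0.06051 x 35.69 = 2.16 M.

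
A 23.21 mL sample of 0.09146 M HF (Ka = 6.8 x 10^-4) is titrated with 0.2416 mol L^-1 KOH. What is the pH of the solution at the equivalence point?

7.99

n(HF) = 0.09146 x 0.02321 = 0.002123 mol; V(KOH) at equivalence = 0.002123/0.2416 = 0.008786 L.
At equivalence all the acid is converted to F-; total volume = 0.02321 + 0.008786 = 0.03200 L, so [F-] = 0.002123/0.03200 = 0.06634 M.
Kb = Kw/Ka = 1.0e-14 / 6.8 x 10^-4 = 1.47e-11.
[OH^-] = sqrt(Kb x [F-]) = sqrt(1.47e-11 x 0.06634) = 9.88e-7 M.
pOH = 6.01, so pH = 14.00 - 6.01 = 7.99.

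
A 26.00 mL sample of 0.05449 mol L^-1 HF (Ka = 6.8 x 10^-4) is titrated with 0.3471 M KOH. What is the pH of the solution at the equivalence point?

7.92

n(HF) = 0.05449 x 0.02600 = 0.001417 mol; V(KOH) at equivalence = 0.001417/0.3471 = 0.004082 L.
At equivalence all the acid is converted to F-; total volume = 0.02600 + 0.004082 = 0.03008 L, so [F-] = 0.001417/0.03008 = 0.04710 M.
Kb = Kw/Ka = 1.0e-14 / 6.8 x 10^-4 = 1.47e-11.
[OH^-] = sqrt(Kb x [F-]) = sqrt(1.47e-11 x 0.04710) = 8.32e-7 M.
pOH = 6.08, so pH = 14.00 - 6.08 = 7.92.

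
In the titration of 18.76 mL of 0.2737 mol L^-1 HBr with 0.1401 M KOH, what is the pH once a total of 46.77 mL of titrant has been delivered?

n(acid) = 0.2737 x 0.01876 = 0.005135 mol; n(KOH) added = 0.1401 x 0.04677 = 0.006552 mol.
Base is in excess by 0.006552 - 0.005135 = 0.001418 mol in a total volume of 0.06553 L.
[OH^-] = 0.001418/0.06553 = 0.02164 M, so pOH = 1.66 and pH = 14.00 - 1.66 = 12.34.

12.34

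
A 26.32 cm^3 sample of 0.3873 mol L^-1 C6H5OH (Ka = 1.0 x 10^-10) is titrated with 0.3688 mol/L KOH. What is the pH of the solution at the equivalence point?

n(C6H5OH) = 0.3873 x 0.02632 = 0.01019 mol; V(KOH) at equivalence = 0.01019/0.3688 = 0.02764 L.
At equivalence all the acid is converted to C6H5O-; total volume = 0.02632 + 0.02764 = 0.05396 L, so [C6H5O-] = 0.01019/0.05396 = 0.1889 M.
Kb = Kw/Ka = 1.0e-14 / 1.0 x 10^-10 = 0.000100.
[OH^-] = sqrt(Kb x [C6H5O-]) = sqrt(0.000100 x 0.1889) = 0.00435 M.
pOH = 2.36, so pH = 14.00 - 2.36 = 11.64.

11.64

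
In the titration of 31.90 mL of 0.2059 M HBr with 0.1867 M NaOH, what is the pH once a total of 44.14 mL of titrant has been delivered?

n(acid) = 0.2059 x 0.03190 = 0.006568 mol; n(NaOH) added = 0.1867 x 0.04414 = 0.008241 mol.
Base is in excess by 0.008241 - 0.006568 = 0.001673 mol in a total volume of 0.07604 L.
[OH^-] = 0.001673/0.07604 = 0.02200 M, so pOH = 1.66 and pH = 14.00 - 1.66 = 12.34.

12.34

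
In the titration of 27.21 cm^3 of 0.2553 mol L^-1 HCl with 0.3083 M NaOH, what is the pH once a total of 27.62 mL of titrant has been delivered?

12.46

n(acid) = 0.2553 x 0.02721 = 0.006947 mol; n(NaOH) added = 0.3083 x 0.02762 = 0.008515 mol.
Base is in excess by 0.008515 - 0.006947 = 0.001569 mol in a total volume of 0.05483 L.
[OH^-] = 0.001569/0.05483 = 0.02861 M, so pOH = 1.54 and pH = 14.00 - 1.54 = 12.46.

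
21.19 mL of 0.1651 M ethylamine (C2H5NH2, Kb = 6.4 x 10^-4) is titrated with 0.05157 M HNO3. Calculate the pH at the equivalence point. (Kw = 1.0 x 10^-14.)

n(C2H5NH2) = 0.1651 x 0.02119 = 0.003498 mol; V(HNO3) at equivalence = 0.003498/0.05157 = 0.06784 L.
At equivalence the base is fully converted to C2H5NH3+; total volume = 0.08903 L, so [C2H5NH3+] = 0.003498/0.08903 = 0.03930 M.
Ka(C2H5NH3+) = Kw/Kb = 1.0e-14 / 6.4 x 10^-4 = 1.56e-11.
[H^+] = sqrt(Ka x [C2H5NH3+]) = sqrt(1.56e-11 x 0.03930) = 7.84e-7 M.
pH = -log(7.84e-7) = 6.11.

6.11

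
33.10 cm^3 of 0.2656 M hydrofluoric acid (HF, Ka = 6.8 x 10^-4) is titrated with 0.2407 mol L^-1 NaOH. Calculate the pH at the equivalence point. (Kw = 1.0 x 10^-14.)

8.13

n(HF) = 0.2656 x 0.03310 = 0.008791 mol; V(NaOH) at equivalence = 0.008791/0.2407 = 0.03652 L.
At equivalence all the acid is converted to F-; total volume = 0.03310 + 0.03652 = 0.06962 L, so [F-] = 0.008791/0.06962 = 0.1263 M.
Kb = Kw/Ka = 1.0e-14 / 6.8 x 10^-4 = 1.47e-11.
[OH^-] = sqrt(Kb x [F-]) = sqrt(1.47e-11 x 0.1263) = 1.36e-6 M.
pOH = 5.87, so pH = 14.00 - 5.87 = 8.13.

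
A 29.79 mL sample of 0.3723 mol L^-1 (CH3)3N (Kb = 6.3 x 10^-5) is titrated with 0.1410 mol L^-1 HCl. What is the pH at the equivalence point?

n((CH3)3N) = 0.3723 x 0.02979 = 0.01109 mol; V(HCl) at equivalence = 0.01109/0.1410 = 0.07866 L.
At equivalence the base is fully converted to (CH3)3NH+; total volume = 0.1084 L, so [(CH3)3NH+] = 0.01109/0.1084 = 0.1023 M.
Ka((CH3)3NH+) = Kw/Kb = 1.0e-14 / 6.3 x 10^-5 = 1.59e-10.
[H^+] = sqrt(Ka x [(CH3)3NH+]) = sqrt(1.59e-10 x 0.1023) = 4.03e-6 M.
pH = -log(4.03e-6) = 5.39.

5.39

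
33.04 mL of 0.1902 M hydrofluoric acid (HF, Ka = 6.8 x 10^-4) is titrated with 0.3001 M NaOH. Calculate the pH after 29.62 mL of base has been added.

12.62

n(acid) = 0.1902 x 0.03304 = 0.006284 mol; n(NaOH) added = 0.3001 x 0.02962 = 0.008889 mol.
Base is in excess by 0.008889 - 0.006284 = 0.002605 mol in a total volume of 0.06266 L.
[OH^-] = 0.002605/0.06266 = 0.04157 M, so pOH = 1.38 and pH = 14.00 - 1.38 = 12.62.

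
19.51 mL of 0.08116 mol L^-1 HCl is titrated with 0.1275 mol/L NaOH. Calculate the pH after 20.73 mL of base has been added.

n(acid) = 0.08116 x 0.01951 = 0.001583 mol; n(NaOH) added = 0.1275 x 0.02073 = 0.002643 mol.
Base is in excess by 0.002643 - 0.001583 = 0.001060 mol in a total volume of 0.04024 L.
[OH^-] = 0.001060/0.04024 = 0.02633 M, so pOH = 1.58 and pH = 14.00 - 1.58 = 12.42.

12.42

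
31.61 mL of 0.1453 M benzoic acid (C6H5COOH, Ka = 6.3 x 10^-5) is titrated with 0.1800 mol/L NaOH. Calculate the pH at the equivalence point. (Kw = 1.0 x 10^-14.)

n(C6H5COOH) = 0.1453 x 0.03161 = 0.004593 mol; V(NaOH) at equivalence = 0.004593/0.1800 = 0.02552 L.
At equivalence all the acid is converted to C6H5COO-; total volume = 0.03161 + 0.02552 = 0.05713 L, so [C6H5COO-] = 0.004593/0.05713 = 0.08040 M.
Kb = Kw/Ka = 1.0e-14 / 6.3 x 10^-5 = 1.59e-10.
[OH^-] = sqrt(Kb x [C6H5COO-]) = sqrt(1.59e-10 x 0.08040) = 3.57e-6 M.
pOH = 5.45, so pH = 14.00 - 5.45 = 8.55.

8.55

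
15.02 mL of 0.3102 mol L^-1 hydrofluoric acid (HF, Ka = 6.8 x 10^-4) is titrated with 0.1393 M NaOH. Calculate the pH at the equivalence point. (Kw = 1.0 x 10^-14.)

n(HF) = 0.3102 x 0.01502 = 0.004659 mol; V(NaOH) at equivalence = 0.004659/0.1393 = 0.03345 L.
At equivalence all the acid is converted to F-; total volume = 0.01502 + 0.03345 = 0.04847 L, so [F-] = 0.004659/0.04847 = 0.09613 M.
Kb = Kw/Ka = 1.0e-14 / 6.8 x 10^-4 = 1.47e-11.
[OH^-] = sqrt(Kb x [F-]) = sqrt(1.47e-11 x 0.09613) = 1.19e-6 M.
pOH = 5.92, so pH = 14.00 - 5.92 = 8.08.

8.08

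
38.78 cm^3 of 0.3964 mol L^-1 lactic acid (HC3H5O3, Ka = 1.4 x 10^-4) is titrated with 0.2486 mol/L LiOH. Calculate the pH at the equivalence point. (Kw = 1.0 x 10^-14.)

n(HC3H5O3) = 0.3964 x 0.03878 = 0.01537 mol; V(LiOH) at equivalence = 0.01537/0.2486 = 0.06184 L.
At equivalence all the acid is converted to C3H5O3-; total volume = 0.03878 + 0.06184 = 0.1006 L, so [C3H5O3-] = 0.01537/0.1006 = 0.1528 M.
Kb = Kw/Ka = 1.0e-14 / 1.4 x 10^-4 = 7.14e-11.
[OH^-] = sqrt(Kb x [C3H5O3-]) = sqrt(7.14e-11 x 0.1528) = 3.30e-6 M.
pOH = 5.48, so pH = 14.00 - 5.48 = 8.52.

8.52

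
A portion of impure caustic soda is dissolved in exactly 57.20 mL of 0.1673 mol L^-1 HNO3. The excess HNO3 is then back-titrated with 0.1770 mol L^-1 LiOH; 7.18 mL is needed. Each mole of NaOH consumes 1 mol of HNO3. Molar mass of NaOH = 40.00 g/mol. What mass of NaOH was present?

0.332 g

Total n(HNO3) added = 0.1673 x 0.05720 = 0.009570 mol.
n(LiOH) used = 0.1770 x 0.007180 = 0.001271 mol, which equals the excess n(HNO3).
So n(HNO3) consumed by the sample = 0.009570 - 0.001271 = 0.008299 mol.
n(NaOH) = 0.008299 / 1 = 0.008299 mol.
mass = 0.008299 mol x 40.00 g/mol = 0.332 g.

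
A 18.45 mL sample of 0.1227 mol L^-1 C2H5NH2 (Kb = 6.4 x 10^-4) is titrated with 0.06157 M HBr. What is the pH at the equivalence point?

6.10

n(C2H5NH2) = 0.1227 x 0.01845 = 0.002264 mol; V(HBr) at equivalence = 0.002264/0.06157 = 0.03677 L.
At equivalence the base is fully converted to C2H5NH3+; total volume = 0.05522 L, so [C2H5NH3+] = 0.002264/0.05522 = 0.04100 M.
Ka(C2H5NH3+) = Kw/Kb = 1.0e-14 / 6.4 x 10^-4 = 1.56e-11.
[H^+] = sqrt(Ka x [C2H5NH3+]) = sqrt(1.56e-11 x 0.04100) = 8.00e-7 M.
pH = -log(8.00e-7) = 6.10.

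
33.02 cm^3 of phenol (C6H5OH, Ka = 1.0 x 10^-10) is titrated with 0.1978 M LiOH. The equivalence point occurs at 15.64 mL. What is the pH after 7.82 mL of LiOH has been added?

7.82 mL is exactly half the equivalence volume (15.64/2), i.e. the half-equivalence point.
There, n(HA) = n(A^-), so pH = pKa = -log(1.0 x 10^-10) = 10.00.

10.00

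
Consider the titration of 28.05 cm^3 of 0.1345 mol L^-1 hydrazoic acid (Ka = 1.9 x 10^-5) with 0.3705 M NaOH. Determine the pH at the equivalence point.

n(HN3) = 0.1345 x 0.02805 = 0.003773 mol; V(NaOH) at equivalence = 0.003773/0.3705 = 0.01018 L.
At equivalence all the acid is converted to N3-; total volume = 0.02805 + 0.01018 = 0.03823 L, so [N3-] = 0.003773/0.03823 = 0.09868 M.
Kb = Kw/Ka = 1.0e-14 / 1.9 x 10^-5 = 5.26e-10.
[OH^-] = sqrt(Kb x [N3-]) = sqrt(5.26e-10 x 0.09868) = 7.21e-6 M.
pOH = 5.14, so pH = 14.00 - 5.14 = 8.86.

8.86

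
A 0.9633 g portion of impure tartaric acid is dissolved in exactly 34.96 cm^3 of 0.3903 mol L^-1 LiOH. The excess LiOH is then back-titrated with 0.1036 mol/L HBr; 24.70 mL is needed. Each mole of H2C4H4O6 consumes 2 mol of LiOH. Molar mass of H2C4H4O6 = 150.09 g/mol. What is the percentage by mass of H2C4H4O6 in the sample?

86.4%

Total n(LiOH) added = 0.3903 x 0.03496 = 0.01364 mol.
n(HBr) used = 0.1036 x 0.02470 = 0.002559 mol, which equals the excess n(LiOH).
So n(LiOH) consumed by the sample = 0.01364 - 0.002559 = 0.01109 mol.
n(H2C4H4O6) = 0.01109 / 2 = 0.005543 mol.
mass H2C4H4O6 = 0.005543 x 150.09 = 0.8319 g, so %H2C4H4O6 = 0.8319/0.9633 x 100 = 86.4%.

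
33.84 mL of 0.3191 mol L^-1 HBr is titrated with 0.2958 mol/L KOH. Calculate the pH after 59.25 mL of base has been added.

12.86

n(acid) = 0.3191 x 0.03384 = 0.01080 mol; n(KOH) added = 0.2958 x 0.05925 = 0.01753 mol.
Base is in excess by 0.01753 - 0.01080 = 0.006728 mol in a total volume of 0.09309 L.
[OH^-] = 0.006728/0.09309 = 0.07227 M, so pOH = 1.14 and pH = 14.00 - 1.14 = 12.86.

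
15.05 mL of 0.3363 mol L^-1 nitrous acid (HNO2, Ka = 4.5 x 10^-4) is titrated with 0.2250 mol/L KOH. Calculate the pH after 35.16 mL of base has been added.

n(acid) = 0.3363 x 0.01505 = 0.005061 mol; n(KOH) added = 0.2250 x 0.03516 = 0.007911 mol.
Base is in excess by 0.007911 - 0.005061 = 0.002850 mol in a total volume of 0.05021 L.
[OH^-] = 0.002850/0.05021 = 0.05676 M, so pOH = 1.25 and pH = 14.00 - 1.25 = 12.75.

12.75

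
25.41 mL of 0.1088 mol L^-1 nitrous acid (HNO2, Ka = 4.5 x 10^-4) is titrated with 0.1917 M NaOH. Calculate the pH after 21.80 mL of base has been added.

n(acid) = 0.1088 x 0.02541 = 0.002765 mol; n(NaOH) added = 0.1917 x 0.02180 = 0.004179 mol.
Base is in excess by 0.004179 - 0.002765 = 0.001414 mol in a total volume of 0.04721 L.
[OH^-] = 0.001414/0.04721 = 0.02996 M, so pOH = 1.52 and pH = 14.00 - 1.52 = 12.48.

12.48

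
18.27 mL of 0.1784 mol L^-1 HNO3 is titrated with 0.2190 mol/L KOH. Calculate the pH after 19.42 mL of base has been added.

n(acid) = 0.1784 x 0.01827 = 0.003259 mol; n(KOH) added = 0.2190 x 0.01942 = 0.004253 mol.
Base is in excess by 0.004253 - 0.003259 = 0.0009936 mol in a total volume of 0.03769 L.
[OH^-] = 0.0009936/0.03769 = 0.02636 M, so pOH = 1.58 and pH = 14.00 - 1.58 = 12.42.

12.42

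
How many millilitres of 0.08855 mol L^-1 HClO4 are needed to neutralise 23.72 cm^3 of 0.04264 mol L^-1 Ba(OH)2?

n(Ba(OH)2) = 0.04264 mol/L x 0.02372 L = 0.001011 mol.
The neutralisation is 1 Ba(OH)2 : 2 HClO4, so n(HClO4) = 0.001011 x 2/1 = 0.002023 mol.
V(HClO4) = 0.002023 / 0.08855 = 0.02284 L = 22.8 mL.

22.8 mL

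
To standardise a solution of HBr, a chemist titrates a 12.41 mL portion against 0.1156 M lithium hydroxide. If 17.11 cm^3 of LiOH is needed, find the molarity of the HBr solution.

0.159 M

n(LiOH) delivered = 0.1156 x 0.01711 = 0.001978 mol.
For a 1:1 reaction, n(HBr) = 0.001978 mol.
[HBr] = 0.001978 mol / 0.01241 L = 0.159 M.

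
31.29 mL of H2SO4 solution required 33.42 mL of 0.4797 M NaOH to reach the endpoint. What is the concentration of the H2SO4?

0.256 M

n(NaOH) delivered = 0.4797 x 0.03342 = 0.01603 mol.
The reaction is 1 H2SO4 + 2 NaOH, so n(H2SO4) = 0.01603 x 1/2 = 0.008016 mol.
[H2SO4] = 0.008016 mol / 0.03129 L = 0.256 M.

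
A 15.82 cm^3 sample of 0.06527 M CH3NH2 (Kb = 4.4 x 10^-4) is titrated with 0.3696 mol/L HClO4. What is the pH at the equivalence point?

5.95

n(CH3NH2) = 0.06527 x 0.01582 = 0.001033 mol; V(HClO4) at equivalence = 0.001033/0.3696 = 0.002794 L.
At equivalence the base is fully converted to CH3NH3+; total volume = 0.01861 L, so [CH3NH3+] = 0.001033/0.01861 = 0.05547 M.
Ka(CH3NH3+) = Kw/Kb = 1.0e-14 / 4.4 x 10^-4 = 2.27e-11.
[H^+] = sqrt(Ka x [CH3NH3+]) = sqrt(2.27e-11 x 0.05547) = 1.12e-6 M.
pH = -log(1.12e-6) = 5.95.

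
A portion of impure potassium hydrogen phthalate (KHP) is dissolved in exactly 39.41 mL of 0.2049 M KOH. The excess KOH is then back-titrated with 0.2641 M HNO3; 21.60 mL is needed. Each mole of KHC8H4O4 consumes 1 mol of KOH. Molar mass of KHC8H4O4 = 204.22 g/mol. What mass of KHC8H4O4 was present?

Total n(KOH) added = 0.2049 x 0.03941 = 0.008075 mol.
n(HNO3) used = 0.2641 x 0.02160 = 0.005705 mol, which equals the excess n(KOH).
So n(KOH) consumed by the sample = 0.008075 - 0.005705 = 0.002371 mol.
n(KHC8H4O4) = 0.002371 / 1 = 0.002371 mol.
mass = 0.002371 mol x 204.22 g/mol = 0.484 g.

0.484 g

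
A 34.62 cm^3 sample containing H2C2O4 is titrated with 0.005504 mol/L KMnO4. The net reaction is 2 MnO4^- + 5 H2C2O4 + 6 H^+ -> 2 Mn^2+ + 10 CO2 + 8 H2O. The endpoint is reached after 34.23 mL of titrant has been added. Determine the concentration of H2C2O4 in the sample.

n(KMnO4) = 0.005504 x 0.03423 = 0.0001884 mol.
From the balanced equation, 2 mol KMnO4 reacts with 5 mol H2C2O4, so n(H2C2O4) = 0.0001884 x 5/2 = 0.0004710 mol.
[H2C2O4] = 0.0004710 / 0.03462 L = 0.0136 M.

0.0136 M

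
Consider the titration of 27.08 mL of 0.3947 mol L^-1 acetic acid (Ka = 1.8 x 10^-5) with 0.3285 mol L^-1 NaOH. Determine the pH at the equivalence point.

9.00

n(CH3COOH) = 0.3947 x 0.02708 = 0.01069 mol; V(NaOH) at equivalence = 0.01069/0.3285 = 0.03254 L.
At equivalence all the acid is converted to CH3COO-; total volume = 0.02708 + 0.03254 = 0.05962 L, so [CH3COO-] = 0.01069/0.05962 = 0.1793 M.
Kb = Kw/Ka = 1.0e-14 / 1.8 x 10^-5 = 5.56e-10.
[OH^-] = sqrt(Kb x [CH3COO-]) = sqrt(5.56e-10 x 0.1793) = 9.98e-6 M.
pOH = 5.00, so pH = 14.00 - 5.00 = 9.00.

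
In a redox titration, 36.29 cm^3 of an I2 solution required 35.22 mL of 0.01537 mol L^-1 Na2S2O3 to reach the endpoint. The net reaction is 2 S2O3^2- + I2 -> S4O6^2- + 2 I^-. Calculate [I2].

n(Na2S2O3) = 0.01537 x 0.03522 = 0.0005413 mol.
From the balanced equation, 2 mol Na2S2O3 reacts with 1 mol I2, so n(I2) = 0.0005413 x 1/2 = 0.0002707 mol.
[I2] = 0.0002707 / 0.03629 L = 0.00746 M.

0.00746 M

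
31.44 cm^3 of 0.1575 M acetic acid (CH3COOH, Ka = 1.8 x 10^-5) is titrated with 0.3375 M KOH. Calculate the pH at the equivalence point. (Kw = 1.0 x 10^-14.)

8.89

n(CH3COOH) = 0.1575 x 0.03144 = 0.004952 mol; V(KOH) at equivalence = 0.004952/0.3375 = 0.01467 L.
At equivalence all the acid is converted to CH3COO-; total volume = 0.03144 + 0.01467 = 0.04611 L, so [CH3COO-] = 0.004952/0.04611 = 0.1074 M.
Kb = Kw/Ka = 1.0e-14 / 1.8 x 10^-5 = 5.56e-10.
[OH^-] = sqrt(Kb x [CH3COO-]) = sqrt(5.56e-10 x 0.1074) = 7.72e-6 M.
pOH = 5.11, so pH = 14.00 - 5.11 = 8.89.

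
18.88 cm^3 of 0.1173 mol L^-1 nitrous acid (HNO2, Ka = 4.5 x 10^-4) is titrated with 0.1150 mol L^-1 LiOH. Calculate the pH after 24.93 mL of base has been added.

n(acid) = 0.1173 x 0.01888 = 0.002215 mol; n(LiOH) added = 0.1150 x 0.02493 = 0.002867 mol.
Base is in excess by 0.002867 - 0.002215 = 0.0006523 mol in a total volume of 0.04381 L.
[OH^-] = 0.0006523/0.04381 = 0.01489 M, so pOH = 1.83 and pH = 14.00 - 1.83 = 12.17.

12.17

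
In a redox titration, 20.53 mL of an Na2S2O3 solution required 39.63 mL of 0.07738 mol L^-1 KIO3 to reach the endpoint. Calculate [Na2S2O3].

0.896 M

n(KIO3) = 0.07738 x 0.03963 = 0.003067 mol.
From the balanced equation, 1 mol KIO3 reacts with 6 mol Na2S2O3, so n(Na2S2O3) = 0.003067 x 6/1 = 0.01840 mol.
[Na2S2O3] = 0.01840 / 0.02053 L = 0.896 M.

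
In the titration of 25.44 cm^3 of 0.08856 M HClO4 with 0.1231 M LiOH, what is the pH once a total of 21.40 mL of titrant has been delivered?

n(acid) = 0.08856 x 0.02544 = 0.002253 mol; n(LiOH) added = 0.1231 x 0.02140 = 0.002634 mol.
Base is in excess by 0.002634 - 0.002253 = 0.0003814 mol in a total volume of 0.04684 L.
[OH^-] = 0.0003814/0.04684 = 0.008142 M, so pOH = 2.09 and pH = 14.00 - 2.09 = 11.91.

11.91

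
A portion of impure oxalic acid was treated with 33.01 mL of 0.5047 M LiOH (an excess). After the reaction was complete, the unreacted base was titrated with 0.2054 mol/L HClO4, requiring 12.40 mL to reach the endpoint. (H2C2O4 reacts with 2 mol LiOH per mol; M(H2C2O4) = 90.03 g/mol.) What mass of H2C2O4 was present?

Total n(LiOH) added = 0.5047 x 0.03301 = 0.01666 mol.
n(HClO4) used = 0.2054 x 0.01240 = 0.002547 mol, which equals the excess n(LiOH).
So n(LiOH) consumed by the sample = 0.01666 - 0.002547 = 0.01411 mol.
n(H2C2O4) = 0.01411 / 2 = 0.007057 mol.
mass = 0.007057 mol x 90.03 g/mol = 0.635 g.

0.635 g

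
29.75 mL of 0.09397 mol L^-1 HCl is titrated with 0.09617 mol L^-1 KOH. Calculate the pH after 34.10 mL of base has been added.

n(acid) = 0.09397 x 0.02975 = 0.002796 mol; n(KOH) added = 0.09617 x 0.03410 = 0.003279 mol.
Base is in excess by 0.003279 - 0.002796 = 0.0004838 mol in a total volume of 0.06385 L.
[OH^-] = 0.0004838/0.06385 = 0.007577 M, so pOH = 2.12 and pH = 14.00 - 2.12 = 11.88.

11.88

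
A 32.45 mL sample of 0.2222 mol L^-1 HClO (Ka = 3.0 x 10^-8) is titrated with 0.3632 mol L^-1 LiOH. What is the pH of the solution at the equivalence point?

n(HClO) = 0.2222 x 0.03245 = 0.007210 mol; V(LiOH) at equivalence = 0.007210/0.3632 = 0.01985 L.
At equivalence all the acid is converted to ClO-; total volume = 0.03245 + 0.01985 = 0.05230 L, so [ClO-] = 0.007210/0.05230 = 0.1379 M.
Kb = Kw/Ka = 1.0e-14 / 3.0 x 10^-8 = 3.33e-7.
[OH^-] = sqrt(Kb x [ClO-]) = sqrt(3.33e-7 x 0.1379) = 0.000214 M.
pOH = 3.67, so pH = 14.00 - 3.67 = 10.33.

10.33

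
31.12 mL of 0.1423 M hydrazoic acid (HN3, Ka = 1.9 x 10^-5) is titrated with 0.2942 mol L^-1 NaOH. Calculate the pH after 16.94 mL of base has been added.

n(acid) = 0.1423 x 0.03112 = 0.004428 mol; n(NaOH) added = 0.2942 x 0.01694 = 0.004984 mol.
Base is in excess by 0.004984 - 0.004428 = 0.0005554 mol in a total volume of 0.04806 L.
[OH^-] = 0.0005554/0.04806 = 0.01156 M, so pOH = 1.94 and pH = 14.00 - 1.94 = 12.06.

12.06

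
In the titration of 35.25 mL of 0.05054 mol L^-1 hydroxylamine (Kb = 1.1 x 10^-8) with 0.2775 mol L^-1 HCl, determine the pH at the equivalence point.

3.71

n(NH2OH) = 0.05054 x 0.03525 = 0.001782 mol; V(HCl) at equivalence = 0.001782/0.2775 = 0.006420 L.
At equivalence the base is fully converted to NH3OH+; total volume = 0.04167 L, so [NH3OH+] = 0.001782/0.04167 = 0.04275 M.
Ka(NH3OH+) = Kw/Kb = 1.0e-14 / 1.1 x 10^-8 = 9.09e-7.
[H^+] = sqrt(Ka x [NH3OH+]) = sqrt(9.09e-7 x 0.04275) = 0.000197 M.
pH = -log(0.000197) = 3.71.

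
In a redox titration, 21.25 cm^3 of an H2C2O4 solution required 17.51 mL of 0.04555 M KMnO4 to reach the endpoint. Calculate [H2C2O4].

0.0938 M

n(KMnO4) = 0.04555 x 0.01751 = 0.0007976 mol.
From the balanced equation, 2 mol KMnO4 reacts with 5 mol H2C2O4, so n(H2C2O4) = 0.0007976 x 5/2 = 0.001994 mol.
[H2C2O4] = 0.001994 / 0.02125 L = 0.0938 M.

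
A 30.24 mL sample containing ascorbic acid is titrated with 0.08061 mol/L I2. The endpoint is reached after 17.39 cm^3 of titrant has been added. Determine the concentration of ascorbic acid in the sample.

n(I2) = 0.08061 x 0.01739 = 0.001402 mol.
From the balanced equation, 1 mol I2 reacts with 1 mol ascorbic acid, so n(ascorbic acid) = 0.001402 x 1/1 = 0.001402 mol.
[ascorbic acid] = 0.001402 / 0.03024 L = 0.0464 M.

0.0464 M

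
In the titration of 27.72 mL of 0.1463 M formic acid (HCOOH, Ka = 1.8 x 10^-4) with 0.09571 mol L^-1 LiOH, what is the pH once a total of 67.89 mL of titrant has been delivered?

12.41

n(acid) = 0.1463 x 0.02772 = 0.004055 mol; n(LiOH) added = 0.09571 x 0.06789 = 0.006498 mol.
Base is in excess by 0.006498 - 0.004055 = 0.002442 mol in a total volume of 0.09561 L.
[OH^-] = 0.002442/0.09561 = 0.02554 M, so pOH = 1.59 and pH = 14.00 - 1.59 = 12.41.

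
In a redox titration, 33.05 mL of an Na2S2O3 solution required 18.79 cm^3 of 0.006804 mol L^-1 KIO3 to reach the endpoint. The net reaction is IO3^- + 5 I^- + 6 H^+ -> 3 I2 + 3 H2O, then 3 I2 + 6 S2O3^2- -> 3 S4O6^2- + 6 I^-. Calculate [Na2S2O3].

0.0232 M

n(KIO3) = 0.006804 x 0.01879 = 0.0001278 mol.
From the balanced equation, 1 mol KIO3 reacts with 6 mol Na2S2O3, so n(Na2S2O3) = 0.0001278 x 6/1 = 0.0007671 mol.
[Na2S2O3] = 0.0007671 / 0.03305 L = 0.0232 M.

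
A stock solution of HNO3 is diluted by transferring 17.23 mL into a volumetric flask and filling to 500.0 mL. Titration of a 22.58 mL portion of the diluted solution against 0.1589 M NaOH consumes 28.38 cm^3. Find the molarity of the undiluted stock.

n(NaOH) = 0.1589 x 0.02838 = 0.004510 mol.
n(HNO3) in the aliquot = 0.004510 mol.
[diluted HNO3] = 0.004510 / 0.02258 = 0.1997 M.
Dilution factor = 500.0/17.23 = 29.02, so [stock] = 0.1997 x 29.02 = 5.80 M.

5.80 M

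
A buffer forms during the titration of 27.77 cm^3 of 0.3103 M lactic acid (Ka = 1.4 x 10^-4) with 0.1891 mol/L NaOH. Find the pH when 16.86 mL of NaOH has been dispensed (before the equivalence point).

Initial n(HC3H5O3) = 0.3103 x 0.02777 = 0.008617 mol.
n(NaOH) added = 0.1891 x 0.01686 = 0.003188 mol, converting that many moles of HC3H5O3 to C3H5O3-.
Remaining n(HC3H5O3) = 0.005429 mol; n(C3H5O3-) = 0.003188 mol.
By Henderson-Hasselbalch, pH = pKa + log([A^-]/[HA]) = 3.85 + log(0.003188/0.005429) = 3.85 + (-0.23) = 3.62.

3.62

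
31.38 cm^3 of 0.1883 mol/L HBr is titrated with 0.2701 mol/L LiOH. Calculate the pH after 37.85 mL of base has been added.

n(acid) = 0.1883 x 0.03138 = 0.005909 mol; n(LiOH) added = 0.2701 x 0.03785 = 0.01022 mol.
Base is in excess by 0.01022 - 0.005909 = 0.004314 mol in a total volume of 0.06923 L.
[OH^-] = 0.004314/0.06923 = 0.06232 M, so pOH = 1.21 and pH = 14.00 - 1.21 = 12.79.

12.79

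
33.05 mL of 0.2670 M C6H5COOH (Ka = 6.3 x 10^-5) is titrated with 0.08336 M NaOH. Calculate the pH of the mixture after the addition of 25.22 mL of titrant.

Initial n(C6H5COOH) = 0.2670 x 0.03305 = 0.008824 mol.
n(NaOH) added = 0.08336 x 0.02522 = 0.002102 mol, converting that many moles of C6H5COOH to C6H5COO-.
Remaining n(C6H5COOH) = 0.006722 mol; n(C6H5COO-) = 0.002102 mol.
By Henderson-Hasselbalch, pH = pKa + log([A^-]/[HA]) = 4.20 + log(0.002102/0.006722) = 4.20 + (-0.50) = 3.70.

3.70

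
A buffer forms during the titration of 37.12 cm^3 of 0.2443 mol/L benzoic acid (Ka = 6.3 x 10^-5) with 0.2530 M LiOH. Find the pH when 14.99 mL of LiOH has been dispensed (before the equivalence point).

4.06

Initial n(C6H5COOH) = 0.2443 x 0.03712 = 0.009068 mol.
n(LiOH) added = 0.2530 x 0.01499 = 0.003792 mol, converting that many moles of C6H5COOH to C6H5COO-.
Remaining n(C6H5COOH) = 0.005276 mol; n(C6H5COO-) = 0.003792 mol.
By Henderson-Hasselbalch, pH = pKa + log([A^-]/[HA]) = 4.20 + log(0.003792/0.005276) = 4.20 + (-0.14) = 4.06.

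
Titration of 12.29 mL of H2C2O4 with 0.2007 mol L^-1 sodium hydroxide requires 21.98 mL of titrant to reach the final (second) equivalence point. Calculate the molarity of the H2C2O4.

0.179 M

n(NaOH) = 0.2007 x 0.02198 = 0.004411 mol.
At the final (second) equivalence point, 2 mol OH^- react per mol H2C2O4, so n(H2C2O4) = 0.004411 / 2 = 0.002206 mol.
[H2C2O4] = 0.002206 / 0.01229 L = 0.179 M.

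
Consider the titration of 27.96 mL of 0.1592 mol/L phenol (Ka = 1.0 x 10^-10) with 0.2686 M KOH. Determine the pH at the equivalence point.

11.50

n(C6H5OH) = 0.1592 x 0.02796 = 0.004451 mol; V(KOH) at equivalence = 0.004451/0.2686 = 0.01657 L.
At equivalence all the acid is converted to C6H5O-; total volume = 0.02796 + 0.01657 = 0.04453 L, so [C6H5O-] = 0.004451/0.04453 = 0.09996 M.
Kb = Kw/Ka = 1.0e-14 / 1.0 x 10^-10 = 0.000100.
[OH^-] = sqrt(Kb x [C6H5O-]) = sqrt(0.000100 x 0.09996) = 0.00316 M.
pOH = 2.50, so pH = 14.00 - 2.50 = 11.50.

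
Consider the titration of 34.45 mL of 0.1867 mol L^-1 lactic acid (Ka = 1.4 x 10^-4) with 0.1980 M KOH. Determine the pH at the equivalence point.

n(HC3H5O3) = 0.1867 x 0.03445 = 0.006432 mol; V(KOH) at equivalence = 0.006432/0.1980 = 0.03248 L.
At equivalence all the acid is converted to C3H5O3-; total volume = 0.03445 + 0.03248 = 0.06693 L, so [C3H5O3-] = 0.006432/0.06693 = 0.09609 M.
Kb = Kw/Ka = 1.0e-14 / 1.4 x 10^-4 = 7.14e-11.
[OH^-] = sqrt(Kb x [C3H5O3-]) = sqrt(7.14e-11 x 0.09609) = 2.62e-6 M.
pOH = 5.58, so pH = 14.00 - 5.58 = 8.42.

8.42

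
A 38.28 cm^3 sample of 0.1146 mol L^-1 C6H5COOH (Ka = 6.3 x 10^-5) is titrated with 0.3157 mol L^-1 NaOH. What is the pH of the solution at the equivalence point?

n(C6H5COOH) = 0.1146 x 0.03828 = 0.004387 mol; V(NaOH) at equivalence = 0.004387/0.3157 = 0.01390 L.
At equivalence all the acid is converted to C6H5COO-; total volume = 0.03828 + 0.01390 = 0.05218 L, so [C6H5COO-] = 0.004387/0.05218 = 0.08408 M.
Kb = Kw/Ka = 1.0e-14 / 6.3 x 10^-5 = 1.59e-10.
[OH^-] = sqrt(Kb x [C6H5COO-]) = sqrt(1.59e-10 x 0.08408) = 3.65e-6 M.
pOH = 5.44, so pH = 14.00 - 5.44 = 8.56.

8.56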